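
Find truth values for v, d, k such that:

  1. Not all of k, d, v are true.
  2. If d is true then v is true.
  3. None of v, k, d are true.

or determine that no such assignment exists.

v = False, d = False, k = False

  (1) {k, d, v}: 0/3 true — not all ✓
  (2) d=F ⇒ v: vacuous ✓
  (3) {v, k, d}: 0 true — none ✓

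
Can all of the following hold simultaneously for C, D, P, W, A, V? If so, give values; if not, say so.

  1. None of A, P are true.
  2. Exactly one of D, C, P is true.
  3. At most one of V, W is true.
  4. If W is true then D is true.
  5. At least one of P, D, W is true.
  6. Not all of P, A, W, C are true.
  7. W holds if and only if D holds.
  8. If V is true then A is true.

C=F; D=T; P=F; W=T; A=F; V=F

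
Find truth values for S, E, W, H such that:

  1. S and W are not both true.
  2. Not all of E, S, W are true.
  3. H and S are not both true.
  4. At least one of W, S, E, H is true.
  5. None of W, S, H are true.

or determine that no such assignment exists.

S = False, E = True, W = False, H = False

  (1) S=F, W=F — not both ✓
  (2) {E, S, W}: 1/3 true — not all ✓
  (3) H=F, S=F — not both ✓
  (4) {W, S, E, H}: 1 true — at least one ✓
  (5) {W, S, H}: 0 true — none ✓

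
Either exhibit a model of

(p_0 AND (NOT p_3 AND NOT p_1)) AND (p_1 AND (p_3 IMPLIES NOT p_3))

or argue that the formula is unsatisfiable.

Unsatisfiable — no assignment works.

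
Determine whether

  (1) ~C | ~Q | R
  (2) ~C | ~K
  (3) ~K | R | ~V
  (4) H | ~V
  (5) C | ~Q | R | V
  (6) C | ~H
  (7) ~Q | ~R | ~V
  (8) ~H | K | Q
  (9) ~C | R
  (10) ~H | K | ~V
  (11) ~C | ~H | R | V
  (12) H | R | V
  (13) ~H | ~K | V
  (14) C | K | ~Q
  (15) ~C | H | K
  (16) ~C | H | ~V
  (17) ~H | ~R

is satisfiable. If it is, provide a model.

H: False, Q: False, K: True, C: False, R: True, V: False

Set H = False.
  then (H | ~V) forces V = False.
  then (H | R | V) forces R = True.
Set Q = False.
Set K = True.
  then (~C | ~K) forces C = False.
All clauses satisfied.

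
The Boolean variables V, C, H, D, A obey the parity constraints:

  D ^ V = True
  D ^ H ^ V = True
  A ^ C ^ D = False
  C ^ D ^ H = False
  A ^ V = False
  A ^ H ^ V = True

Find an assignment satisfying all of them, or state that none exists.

Unsatisfiable — no assignment works.

Adding constraints 1, 2, 5, 6 mod 2: every variable appears an even number of times on the left, so the left side is 0.
But the right sides sum to 1 (mod 2). 0 ≠ 1 — the system is inconsistent.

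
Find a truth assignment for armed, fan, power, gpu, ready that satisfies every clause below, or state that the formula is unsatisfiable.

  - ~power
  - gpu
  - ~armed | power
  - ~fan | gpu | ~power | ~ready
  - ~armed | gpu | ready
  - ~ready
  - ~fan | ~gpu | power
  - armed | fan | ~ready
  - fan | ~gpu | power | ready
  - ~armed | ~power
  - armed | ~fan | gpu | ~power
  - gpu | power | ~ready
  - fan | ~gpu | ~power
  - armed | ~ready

UNSATISFIABLE

Case power = True:
  Clause (~power) is falsified — contradiction.
Case power = False:
  (gpu) forces gpu = True.
  (~armed | power) forces armed = False.
  (~ready) forces ready = False.
  (~fan | ~gpu | power) forces fan = False.
  Clause (fan | ~gpu | power | ready) is falsified — contradiction.
Both cases fail, so the formula is unsatisfiable.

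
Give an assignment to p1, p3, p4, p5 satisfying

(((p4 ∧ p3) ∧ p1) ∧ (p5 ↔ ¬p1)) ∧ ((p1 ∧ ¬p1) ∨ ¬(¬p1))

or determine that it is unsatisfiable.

p1: True, p3: True, p4: True, p5: False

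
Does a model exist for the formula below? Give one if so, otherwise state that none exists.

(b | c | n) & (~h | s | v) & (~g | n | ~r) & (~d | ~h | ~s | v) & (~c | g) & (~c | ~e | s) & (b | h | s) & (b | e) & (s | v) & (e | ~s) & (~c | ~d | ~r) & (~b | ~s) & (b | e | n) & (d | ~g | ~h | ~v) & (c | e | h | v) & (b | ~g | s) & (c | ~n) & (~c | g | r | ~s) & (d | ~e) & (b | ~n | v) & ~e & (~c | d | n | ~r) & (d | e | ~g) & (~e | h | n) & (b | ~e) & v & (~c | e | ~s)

Unit clause (~e) forces e = False.
Unit clause (v) forces v = True.
In (b | e) only b is left, so b = True.
In (e | ~s) only ~s is left, so s = False.
Set g = True.
  then (d | e | ~g) forces d = True.
Set n = False.
  then (~g | n | ~r) forces r = False.
Set h = True.
Set c = True.
All clauses satisfied.

g=T; n=F; e=F; v=T; d=T; b=T; r=F; s=F; h=T; c=T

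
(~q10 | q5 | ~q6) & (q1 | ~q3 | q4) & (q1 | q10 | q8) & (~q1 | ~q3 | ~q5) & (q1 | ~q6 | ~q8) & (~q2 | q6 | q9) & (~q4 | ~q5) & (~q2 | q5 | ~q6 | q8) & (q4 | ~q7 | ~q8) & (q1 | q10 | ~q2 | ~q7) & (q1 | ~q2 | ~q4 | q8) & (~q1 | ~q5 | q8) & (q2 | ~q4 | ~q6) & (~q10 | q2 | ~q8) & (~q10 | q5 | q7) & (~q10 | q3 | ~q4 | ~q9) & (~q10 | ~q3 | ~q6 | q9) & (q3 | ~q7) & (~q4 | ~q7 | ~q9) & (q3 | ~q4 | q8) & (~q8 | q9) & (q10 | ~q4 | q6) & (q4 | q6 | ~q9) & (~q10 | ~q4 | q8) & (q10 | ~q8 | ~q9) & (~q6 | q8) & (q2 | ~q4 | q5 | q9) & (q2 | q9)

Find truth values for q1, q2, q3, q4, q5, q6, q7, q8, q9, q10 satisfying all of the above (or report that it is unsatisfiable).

q1: True; q2: True; q3: False; q4: False; q5: True; q6: True; q7: False; q8: True; q9: True; q10: True

Set q1 = True.
Set q2 = True.
Set q3 = False.
  then (q3 | ~q7) forces q7 = False.
Try q4 = True:
  (~q4 | ~q5) forces q5 = False.
  (~q10 | q5 | q7) forces q10 = False.
  (q3 | ~q4 | q8) forces q8 = True.
  (~q8 | q9) forces q9 = True.
  clause (q10 | ~q8 | ~q9) is falsified — backtrack.
So q4 = False.
Set q5 = True.
  then (~q1 | ~q5 | q8) forces q8 = True.
  then (~q8 | q9) forces q9 = True.
  then (q4 | q6 | ~q9) forces q6 = True.
  then (q10 | ~q8 | ~q9) forces q10 = True.
All clauses satisfied.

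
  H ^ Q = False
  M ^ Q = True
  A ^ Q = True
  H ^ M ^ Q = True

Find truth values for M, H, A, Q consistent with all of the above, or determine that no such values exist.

M = True, H = False, A = True, Q = False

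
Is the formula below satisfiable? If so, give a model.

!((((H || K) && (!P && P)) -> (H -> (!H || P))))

Case P = True: the formula becomes !((False -> True)) = False.
Case P = False: the formula becomes !((False -> (H -> !H))) = False.
Both cases fail — unsatisfiable.

Unsatisfiable — no assignment works.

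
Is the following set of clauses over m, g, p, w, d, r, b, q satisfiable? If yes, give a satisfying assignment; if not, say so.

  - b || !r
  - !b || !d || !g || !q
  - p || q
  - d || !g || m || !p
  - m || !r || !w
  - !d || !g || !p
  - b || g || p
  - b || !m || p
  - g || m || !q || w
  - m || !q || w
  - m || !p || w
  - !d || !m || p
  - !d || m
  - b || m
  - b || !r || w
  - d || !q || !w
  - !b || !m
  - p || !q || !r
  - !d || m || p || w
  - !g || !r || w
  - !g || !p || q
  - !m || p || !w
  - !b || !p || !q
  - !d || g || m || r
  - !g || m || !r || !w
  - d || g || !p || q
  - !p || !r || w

m=T, g=F, p=T, w=T, d=T, r=F, b=F, q=F

Set m = True.
  then (!b || !m) forces b = False.
  then (b || !r) forces r = False.
  then (b || !m || p) forces p = True.
Set g = False.
Set w = True.
Try d = False:
  (d || !q || !w) forces q = False.
  clause (d || g || !p || q) is falsified — backtrack.
So d = True.
Set q = False.
All clauses satisfied.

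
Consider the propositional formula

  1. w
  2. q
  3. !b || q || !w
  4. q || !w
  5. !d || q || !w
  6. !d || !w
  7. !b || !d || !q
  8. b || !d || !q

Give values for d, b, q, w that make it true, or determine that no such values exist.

d: False, b: False, q: True, w: True

Unit clause (w) forces w = True.
Unit clause (q) forces q = True.
In (!d || !w) only !d is left, so d = False.
Set b = False.
Check each clause:
  (w): w holds.
  (q): q holds.
  (!b || q || !w): !b holds.
  (q || !w): q holds.
  (!d || q || !w): !d holds.
  (!d || !w): !d holds.
  (!b || !d || !q): !b holds.
  (b || !d || !q): !d holds.
All clauses satisfied.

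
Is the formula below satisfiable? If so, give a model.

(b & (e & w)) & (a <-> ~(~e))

e=T; a=T; w=T; b=T

  b & (e & w) = True
    e & w = True
  a <-> ~(~e) = True
    ~(~e) = True
      ~e = False
Both conjuncts True, so the formula holds.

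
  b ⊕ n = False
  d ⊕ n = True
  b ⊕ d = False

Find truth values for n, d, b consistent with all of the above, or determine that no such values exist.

Adding constraints 1, 2, 3 mod 2: every variable appears an even number of times on the left, so the left side is 0.
But the right sides sum to 1 (mod 2). 0 ≠ 1 — the system is inconsistent.

Unsatisfiable — no assignment works.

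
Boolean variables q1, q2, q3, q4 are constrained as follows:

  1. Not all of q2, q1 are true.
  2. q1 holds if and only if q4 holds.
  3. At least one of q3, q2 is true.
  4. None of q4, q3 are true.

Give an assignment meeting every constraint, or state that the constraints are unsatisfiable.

q1=F; q2=T; q3=F; q4=F

  (1) {q2, q1}: 1/2 true — not all ✓
  (2) q1=F, q4=F — same ✓
  (3) {q3, q2}: 1 true — at least one ✓
  (4) {q4, q3}: 0 true — none ✓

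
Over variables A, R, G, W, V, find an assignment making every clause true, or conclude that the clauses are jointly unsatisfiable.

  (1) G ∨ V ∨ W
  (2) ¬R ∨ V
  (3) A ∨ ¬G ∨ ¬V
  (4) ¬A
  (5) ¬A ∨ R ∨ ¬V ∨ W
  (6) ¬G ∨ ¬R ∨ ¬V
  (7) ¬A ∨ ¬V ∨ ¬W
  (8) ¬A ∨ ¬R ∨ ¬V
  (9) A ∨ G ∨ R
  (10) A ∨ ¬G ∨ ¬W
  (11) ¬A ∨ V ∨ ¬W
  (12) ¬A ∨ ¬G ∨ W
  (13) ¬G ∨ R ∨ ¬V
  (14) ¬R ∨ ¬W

A=F, R=F, G=T, W=F, V=F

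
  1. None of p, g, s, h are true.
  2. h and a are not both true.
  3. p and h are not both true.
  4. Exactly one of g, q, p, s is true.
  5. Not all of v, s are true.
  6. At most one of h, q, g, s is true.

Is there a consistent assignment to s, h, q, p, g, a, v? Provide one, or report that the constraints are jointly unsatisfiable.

s: False, h: False, q: True, p: False, g: False, a: True, v: False

  (1) {p, g, s, h}: 0 true — none ✓
  (2) h=F, a=T — not both ✓
  (3) p=F, h=F — not both ✓
  (4) {g, q, p, s}: 1 true — exactly one ✓
  (5) {v, s}: 0/2 true — not all ✓
  (6) {h, q, g, s}: 1 true — at most one ✓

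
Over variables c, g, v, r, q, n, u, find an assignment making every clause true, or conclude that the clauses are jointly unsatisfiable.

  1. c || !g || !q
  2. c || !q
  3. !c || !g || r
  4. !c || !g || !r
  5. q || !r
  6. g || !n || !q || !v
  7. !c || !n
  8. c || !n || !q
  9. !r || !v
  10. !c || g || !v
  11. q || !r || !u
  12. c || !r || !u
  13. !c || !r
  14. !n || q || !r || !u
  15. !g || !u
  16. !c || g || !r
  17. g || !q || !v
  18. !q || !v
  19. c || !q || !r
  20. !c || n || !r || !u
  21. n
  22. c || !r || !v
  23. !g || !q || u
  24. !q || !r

c=F, g=F, v=T, r=F, q=F, n=T, u=T

Unit clause (n) forces n = True.
In (!c || !n) only !c is left, so c = False.
In (c || !n || !q) only !q is left, so q = False.
In (q || !r) only !r is left, so r = False.
Set g = False.
Set v = True.
Set u = True.
All clauses satisfied.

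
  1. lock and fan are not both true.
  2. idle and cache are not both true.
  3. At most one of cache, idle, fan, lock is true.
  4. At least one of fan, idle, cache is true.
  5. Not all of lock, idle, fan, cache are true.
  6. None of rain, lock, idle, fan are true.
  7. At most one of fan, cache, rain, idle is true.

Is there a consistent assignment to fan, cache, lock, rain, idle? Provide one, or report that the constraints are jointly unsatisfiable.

fan = False, cache = True, lock = False, rain = False, idle = False

  (1) lock=F, fan=F — not both ✓
  (2) idle=F, cache=T — not both ✓
  (3) {cache, idle, fan, lock}: 1 true — at most one ✓
  (4) {fan, idle, cache}: 1 true — at least one ✓
  (5) {lock, idle, fan, cache}: 1/4 true — not all ✓
  (6) {rain, lock, idle, fan}: 0 true — none ✓
  (7) {fan, cache, rain, idle}: 1 true — at most one ✓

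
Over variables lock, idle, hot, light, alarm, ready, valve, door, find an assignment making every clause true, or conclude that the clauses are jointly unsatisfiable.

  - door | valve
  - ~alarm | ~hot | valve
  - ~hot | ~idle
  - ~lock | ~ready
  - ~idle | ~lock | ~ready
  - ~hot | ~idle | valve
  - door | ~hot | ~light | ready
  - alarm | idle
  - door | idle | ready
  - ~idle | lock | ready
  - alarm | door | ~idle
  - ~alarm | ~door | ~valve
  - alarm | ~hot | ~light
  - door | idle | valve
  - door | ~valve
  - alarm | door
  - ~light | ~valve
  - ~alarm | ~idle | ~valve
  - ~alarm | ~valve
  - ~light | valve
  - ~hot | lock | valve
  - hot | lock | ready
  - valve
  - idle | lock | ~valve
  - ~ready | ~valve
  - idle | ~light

Unit clause (valve) forces valve = True.
In (~ready | ~valve) only ~ready is left, so ready = False.
In (door | ~valve) only door is left, so door = True.
In (~light | ~valve) only ~light is left, so light = False.
In (~alarm | ~valve) only ~alarm is left, so alarm = False.
In (alarm | idle) only idle is left, so idle = True.
In (~idle | lock | ready) only lock is left, so lock = True.
In (~hot | ~idle) only ~hot is left, so hot = False.
All clauses satisfied.

lock=T; idle=T; hot=F; light=F; alarm=F; ready=F; valve=T; door=T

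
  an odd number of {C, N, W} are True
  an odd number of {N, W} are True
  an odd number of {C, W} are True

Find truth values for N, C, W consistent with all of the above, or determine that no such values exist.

N = False, C = False, W = True

{C, N, W}: 1 true → odd ✓
{N, W}: 1 true → odd ✓
{C, W}: 1 true → odd ✓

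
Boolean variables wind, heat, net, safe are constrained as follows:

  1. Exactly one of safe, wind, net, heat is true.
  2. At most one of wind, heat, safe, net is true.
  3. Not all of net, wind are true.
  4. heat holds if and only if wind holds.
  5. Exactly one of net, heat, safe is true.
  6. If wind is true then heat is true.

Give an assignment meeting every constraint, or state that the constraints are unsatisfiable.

wind=F, heat=F, net=T, safe=F

  (1) {safe, wind, net, heat}: 1 true — exactly one ✓
  (2) {wind, heat, safe, net}: 1 true — at most one ✓
  (3) {net, wind}: 1/2 true — not all ✓
  (4) heat=F, wind=F — same ✓
  (5) {net, heat, safe}: 1 true — exactly one ✓
  (6) wind=F ⇒ heat: vacuous ✓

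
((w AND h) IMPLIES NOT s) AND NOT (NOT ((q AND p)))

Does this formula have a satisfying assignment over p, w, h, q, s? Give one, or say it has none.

p: True, w: True, h: False, q: True, s: False

  (w AND h) IMPLIES NOT s = True
    w AND h = False
    NOT s = True
  NOT (NOT ((q AND p))) = True
    NOT ((q AND p)) = False
      q AND p = True
Both conjuncts True, so the formula holds.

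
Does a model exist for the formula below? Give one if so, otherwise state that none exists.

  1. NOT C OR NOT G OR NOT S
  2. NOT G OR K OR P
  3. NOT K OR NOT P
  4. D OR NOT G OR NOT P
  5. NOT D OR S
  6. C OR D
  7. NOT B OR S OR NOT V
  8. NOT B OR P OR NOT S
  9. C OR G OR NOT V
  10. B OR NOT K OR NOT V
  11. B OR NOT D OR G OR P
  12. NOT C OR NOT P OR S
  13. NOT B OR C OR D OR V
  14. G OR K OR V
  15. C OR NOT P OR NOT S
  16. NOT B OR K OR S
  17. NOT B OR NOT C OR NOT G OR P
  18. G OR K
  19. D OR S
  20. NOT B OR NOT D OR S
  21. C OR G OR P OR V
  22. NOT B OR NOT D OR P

Set D = True.
  then (NOT D OR S) forces S = True.
Set V = False.
Try C = True:
  (NOT C OR NOT G OR NOT S) forces G = False.
  (G OR K OR V) forces K = True.
  (NOT K OR NOT P) forces P = False.
  (NOT B OR P OR NOT S) forces B = False.
  clause (B OR NOT D OR G OR P) is falsified — backtrack.
So C = False.
  then (C OR NOT P OR NOT S) forces P = False.
  then (C OR G OR P OR V) forces G = True.
  then (NOT B OR NOT D OR P) forces B = False.
  then (NOT G OR K OR P) forces K = True.
All clauses satisfied.

D = True, V = False, C = False, B = False, S = True, K = True, P = False, G = True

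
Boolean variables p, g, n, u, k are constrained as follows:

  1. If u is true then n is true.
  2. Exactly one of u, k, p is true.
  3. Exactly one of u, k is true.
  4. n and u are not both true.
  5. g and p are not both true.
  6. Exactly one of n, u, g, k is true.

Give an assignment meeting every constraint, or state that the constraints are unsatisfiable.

p = False; g = False; n = False; u = False; k = True

  (1) u=F ⇒ n: vacuous ✓
  (2) {u, k, p}: 1 true — exactly one ✓
  (3) {u, k}: 1 true — exactly one ✓
  (4) n=F, u=F — not both ✓
  (5) g=F, p=F — not both ✓
  (6) {n, u, g, k}: 1 true — exactly one ✓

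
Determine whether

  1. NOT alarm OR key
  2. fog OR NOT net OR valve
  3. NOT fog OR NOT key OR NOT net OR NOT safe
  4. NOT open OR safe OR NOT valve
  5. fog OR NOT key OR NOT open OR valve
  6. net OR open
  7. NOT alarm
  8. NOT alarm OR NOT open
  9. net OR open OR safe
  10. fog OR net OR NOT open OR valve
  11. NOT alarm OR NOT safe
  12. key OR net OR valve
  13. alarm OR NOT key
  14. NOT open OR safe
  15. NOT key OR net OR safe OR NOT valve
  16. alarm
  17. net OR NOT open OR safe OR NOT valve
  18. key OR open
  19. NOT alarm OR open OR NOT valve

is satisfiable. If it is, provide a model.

UNSATISFIABLE

Case alarm = True:
  Clause (NOT alarm) is falsified — contradiction.
Case alarm = False:
  Clause (alarm) is falsified — contradiction.
Both cases fail, so the formula is unsatisfiable.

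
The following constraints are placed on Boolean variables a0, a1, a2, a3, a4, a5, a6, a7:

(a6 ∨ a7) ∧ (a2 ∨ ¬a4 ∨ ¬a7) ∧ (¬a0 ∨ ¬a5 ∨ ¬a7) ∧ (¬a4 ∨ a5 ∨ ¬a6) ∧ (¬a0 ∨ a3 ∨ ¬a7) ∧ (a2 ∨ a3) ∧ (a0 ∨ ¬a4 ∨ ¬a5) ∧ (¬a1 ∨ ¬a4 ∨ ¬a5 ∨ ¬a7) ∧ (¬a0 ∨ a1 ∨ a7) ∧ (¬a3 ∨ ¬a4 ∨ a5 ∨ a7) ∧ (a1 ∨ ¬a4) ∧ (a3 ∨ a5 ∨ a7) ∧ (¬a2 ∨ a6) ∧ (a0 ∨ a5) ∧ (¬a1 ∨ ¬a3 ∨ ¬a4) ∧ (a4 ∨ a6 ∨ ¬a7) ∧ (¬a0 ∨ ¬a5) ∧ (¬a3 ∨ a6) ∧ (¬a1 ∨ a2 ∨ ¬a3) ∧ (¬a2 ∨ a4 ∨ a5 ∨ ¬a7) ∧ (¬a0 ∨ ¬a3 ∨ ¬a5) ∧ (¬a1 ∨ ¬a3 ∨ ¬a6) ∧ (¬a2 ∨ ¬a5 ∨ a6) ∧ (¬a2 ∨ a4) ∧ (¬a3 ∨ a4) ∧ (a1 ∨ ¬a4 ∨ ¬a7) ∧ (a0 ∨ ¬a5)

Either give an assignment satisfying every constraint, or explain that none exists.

Unsatisfiable

Case a2 = True:
  (¬a2 ∨ a6) forces a6 = True.
  (¬a2 ∨ a4) forces a4 = True.
  (¬a4 ∨ a5 ∨ ¬a6) forces a5 = True.
  (a0 ∨ ¬a4 ∨ ¬a5) forces a0 = True.
  Clause (¬a0 ∨ ¬a5) is falsified — contradiction.
Case a2 = False:
  (a2 ∨ a3) forces a3 = True.
  (¬a3 ∨ a6) forces a6 = True.
  (¬a1 ∨ a2 ∨ ¬a3) forces a1 = False.
  (a1 ∨ ¬a4) forces a4 = False.
  Clause (¬a3 ∨ a4) is falsified — contradiction.
Both cases fail, so the formula is unsatisfiable.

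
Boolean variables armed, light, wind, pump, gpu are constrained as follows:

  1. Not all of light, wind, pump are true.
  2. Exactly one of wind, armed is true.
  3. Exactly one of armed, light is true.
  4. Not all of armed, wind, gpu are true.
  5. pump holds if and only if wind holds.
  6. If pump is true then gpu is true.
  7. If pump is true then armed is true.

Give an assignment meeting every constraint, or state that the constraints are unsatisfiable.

armed = True, light = False, wind = False, pump = False, gpu = False

  (1) {light, wind, pump}: 0/3 true — not all ✓
  (2) {wind, armed}: 1 true — exactly one ✓
  (3) {armed, light}: 1 true — exactly one ✓
  (4) {armed, wind, gpu}: 1/3 true — not all ✓
  (5) pump=F, wind=F — same ✓
  (6) pump=F ⇒ gpu: vacuous ✓
  (7) pump=F ⇒ armed: vacuous ✓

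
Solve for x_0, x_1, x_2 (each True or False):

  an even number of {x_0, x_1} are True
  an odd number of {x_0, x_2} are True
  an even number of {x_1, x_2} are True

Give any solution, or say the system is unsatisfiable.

Adding constraints 1, 2, 3 mod 2: every variable appears an even number of times on the left, so the left side is 0.
But the right sides sum to 1 (mod 2). 0 ≠ 1 — the system is inconsistent.

Unsatisfiable — no assignment works.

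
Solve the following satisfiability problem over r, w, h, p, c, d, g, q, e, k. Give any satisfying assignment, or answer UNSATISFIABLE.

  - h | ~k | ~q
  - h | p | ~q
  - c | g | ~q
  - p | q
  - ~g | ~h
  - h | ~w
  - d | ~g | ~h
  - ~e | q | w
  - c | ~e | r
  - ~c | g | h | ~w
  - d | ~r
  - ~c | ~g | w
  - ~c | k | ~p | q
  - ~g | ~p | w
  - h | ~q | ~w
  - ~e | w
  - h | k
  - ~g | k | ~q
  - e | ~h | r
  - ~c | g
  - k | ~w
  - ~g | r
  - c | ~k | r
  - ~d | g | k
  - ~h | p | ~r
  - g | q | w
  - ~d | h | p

r: True, w: True, h: True, p: True, c: False, d: True, g: False, q: False, e: True, k: True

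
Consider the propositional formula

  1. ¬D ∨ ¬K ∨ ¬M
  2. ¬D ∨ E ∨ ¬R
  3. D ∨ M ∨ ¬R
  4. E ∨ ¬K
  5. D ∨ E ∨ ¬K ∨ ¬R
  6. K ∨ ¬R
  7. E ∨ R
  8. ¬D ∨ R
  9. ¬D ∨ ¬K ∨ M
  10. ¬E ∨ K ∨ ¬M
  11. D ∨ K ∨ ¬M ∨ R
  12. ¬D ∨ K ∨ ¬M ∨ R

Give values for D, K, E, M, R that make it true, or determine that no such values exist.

Try D = True:
  (¬D ∨ R) forces R = True.
  (¬D ∨ E ∨ ¬R) forces E = True.
  (K ∨ ¬R) forces K = True.
  (¬D ∨ ¬K ∨ ¬M) forces M = False.
  clause (¬D ∨ ¬K ∨ M) is falsified — backtrack.
So D = False.
Set K = True.
  then (E ∨ ¬K) forces E = True.
Set M = False.
  then (D ∨ M ∨ ¬R) forces R = False.
All clauses satisfied.

D = False, K = True, E = True, M = False, R = False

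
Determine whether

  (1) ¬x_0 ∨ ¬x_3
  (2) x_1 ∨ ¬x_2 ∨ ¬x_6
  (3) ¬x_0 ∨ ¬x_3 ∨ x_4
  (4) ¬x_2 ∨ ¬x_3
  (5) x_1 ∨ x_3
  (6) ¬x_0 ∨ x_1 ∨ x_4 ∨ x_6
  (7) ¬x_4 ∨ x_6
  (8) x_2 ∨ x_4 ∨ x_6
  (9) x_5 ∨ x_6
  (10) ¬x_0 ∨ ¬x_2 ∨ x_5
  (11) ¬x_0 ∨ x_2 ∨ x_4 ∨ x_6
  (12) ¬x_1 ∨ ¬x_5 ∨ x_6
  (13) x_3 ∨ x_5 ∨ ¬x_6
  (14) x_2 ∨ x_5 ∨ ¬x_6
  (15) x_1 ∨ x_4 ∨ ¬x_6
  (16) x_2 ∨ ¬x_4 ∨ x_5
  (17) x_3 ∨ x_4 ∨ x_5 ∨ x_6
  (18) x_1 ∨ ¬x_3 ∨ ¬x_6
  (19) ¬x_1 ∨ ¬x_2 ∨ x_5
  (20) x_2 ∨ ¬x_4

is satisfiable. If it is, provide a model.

x_0 = False, x_1 = True, x_2 = True, x_3 = False, x_4 = False, x_5 = True, x_6 = True

Set x_0 = False.
Try x_1 = False:
  (x_1 ∨ x_3) forces x_3 = True.
  (¬x_2 ∨ ¬x_3) forces x_2 = False.
  (x_1 ∨ ¬x_3 ∨ ¬x_6) forces x_6 = False.
  (¬x_4 ∨ x_6) forces x_4 = False.
  clause (x_2 ∨ x_4 ∨ x_6) is falsified — backtrack.
So x_1 = True.
Set x_2 = True.
  then (¬x_2 ∨ ¬x_3) forces x_3 = False.
  then (¬x_1 ∨ ¬x_2 ∨ x_5) forces x_5 = True.
  then (¬x_1 ∨ ¬x_5 ∨ x_6) forces x_6 = True.
Set x_4 = False.
All clauses satisfied.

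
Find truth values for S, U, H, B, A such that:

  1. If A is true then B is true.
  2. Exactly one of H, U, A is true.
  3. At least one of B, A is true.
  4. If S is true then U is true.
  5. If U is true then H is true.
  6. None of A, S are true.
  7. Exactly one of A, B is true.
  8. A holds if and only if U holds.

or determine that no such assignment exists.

S=F, U=F, H=T, B=T, A=F

  (1) A=F ⇒ B: vacuous ✓
  (2) {H, U, A}: 1 true — exactly one ✓
  (3) {B, A}: 1 true — at least one ✓
  (4) S=F ⇒ U: vacuous ✓
  (5) U=F ⇒ H: vacuous ✓
  (6) {A, S}: 0 true — none ✓
  (7) {A, B}: 1 true — exactly one ✓
  (8) A=F, U=F — same ✓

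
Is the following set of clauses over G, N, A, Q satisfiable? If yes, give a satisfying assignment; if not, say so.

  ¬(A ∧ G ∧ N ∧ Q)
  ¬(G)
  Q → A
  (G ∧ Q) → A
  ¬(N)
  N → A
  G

Case G = True:
  Clause (¬G) is falsified — contradiction.
Case G = False:
  Clause (G) is falsified — contradiction.
Both cases fail, so the formula is unsatisfiable.

No satisfying assignment exists.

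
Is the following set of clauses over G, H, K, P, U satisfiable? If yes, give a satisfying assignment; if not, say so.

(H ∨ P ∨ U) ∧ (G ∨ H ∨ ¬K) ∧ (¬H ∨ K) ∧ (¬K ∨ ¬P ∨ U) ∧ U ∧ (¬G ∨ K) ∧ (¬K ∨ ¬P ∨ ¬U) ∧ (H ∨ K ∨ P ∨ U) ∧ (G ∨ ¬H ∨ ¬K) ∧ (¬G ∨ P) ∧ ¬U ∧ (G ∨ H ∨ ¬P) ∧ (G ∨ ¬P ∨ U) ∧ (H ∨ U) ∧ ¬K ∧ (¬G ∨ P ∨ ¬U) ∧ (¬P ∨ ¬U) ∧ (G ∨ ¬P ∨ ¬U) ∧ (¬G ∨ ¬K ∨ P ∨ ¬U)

No satisfying assignment exists.

Case U = True:
  Clause (¬U) is falsified — contradiction.
Case U = False:
  Clause (U) is falsified — contradiction.
Both cases fail, so the formula is unsatisfiable.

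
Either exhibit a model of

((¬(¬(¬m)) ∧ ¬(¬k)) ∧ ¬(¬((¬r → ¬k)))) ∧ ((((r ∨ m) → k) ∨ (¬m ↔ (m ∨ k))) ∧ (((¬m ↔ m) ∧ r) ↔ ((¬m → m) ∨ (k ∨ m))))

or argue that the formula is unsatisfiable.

Case k = True: the formula simplifies to (¬(¬(¬m)) ∧ ¬(¬r)) ∧ ((¬m ↔ m) ∧ r).
  m = True: the conjunct ¬(¬(¬m)) becomes ¬(¬False) = False.
  m = False: the conjunct ¬m ↔ m becomes ¬False ↔ False = False.
Case k = False: the conjunct ¬(¬k) becomes ¬(¬False) = False.
Both cases fail — unsatisfiable.

Unsatisfiable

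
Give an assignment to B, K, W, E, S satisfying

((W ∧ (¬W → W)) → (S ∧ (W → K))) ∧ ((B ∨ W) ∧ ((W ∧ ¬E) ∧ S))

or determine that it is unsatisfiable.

B = True; K = True; W = True; E = False; S = True

  (W ∧ (¬W → W)) → (S ∧ (W → K)) = True
    W ∧ (¬W → W) = True
      ¬W → W = True
        ¬W = False
    S ∧ (W → K) = True
      W → K = True
  (B ∨ W) ∧ ((W ∧ ¬E) ∧ S) = True
    B ∨ W = True
    (W ∧ ¬E) ∧ S = True
      W ∧ ¬E = True
        ¬E = True
Both conjuncts True, so the formula holds.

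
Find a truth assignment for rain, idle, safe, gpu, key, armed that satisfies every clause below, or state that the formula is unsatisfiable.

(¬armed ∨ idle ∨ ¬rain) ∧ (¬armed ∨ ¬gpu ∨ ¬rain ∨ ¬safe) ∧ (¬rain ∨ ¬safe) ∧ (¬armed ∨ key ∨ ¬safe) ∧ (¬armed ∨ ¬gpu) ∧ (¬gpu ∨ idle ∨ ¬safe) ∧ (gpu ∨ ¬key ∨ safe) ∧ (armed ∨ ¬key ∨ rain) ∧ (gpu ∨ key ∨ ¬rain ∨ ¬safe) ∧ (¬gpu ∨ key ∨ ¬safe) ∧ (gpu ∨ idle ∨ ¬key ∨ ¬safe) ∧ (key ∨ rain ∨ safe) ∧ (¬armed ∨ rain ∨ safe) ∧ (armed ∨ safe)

rain: False, idle: False, safe: True, gpu: False, key: False, armed: False

Set rain = False.
Set idle = False.
Set safe = True.
  then (¬gpu ∨ idle ∨ ¬safe) forces gpu = False.
  then (gpu ∨ idle ∨ ¬key ∨ ¬safe) forces key = False.
  then (¬armed ∨ key ∨ ¬safe) forces armed = False.
All clauses satisfied.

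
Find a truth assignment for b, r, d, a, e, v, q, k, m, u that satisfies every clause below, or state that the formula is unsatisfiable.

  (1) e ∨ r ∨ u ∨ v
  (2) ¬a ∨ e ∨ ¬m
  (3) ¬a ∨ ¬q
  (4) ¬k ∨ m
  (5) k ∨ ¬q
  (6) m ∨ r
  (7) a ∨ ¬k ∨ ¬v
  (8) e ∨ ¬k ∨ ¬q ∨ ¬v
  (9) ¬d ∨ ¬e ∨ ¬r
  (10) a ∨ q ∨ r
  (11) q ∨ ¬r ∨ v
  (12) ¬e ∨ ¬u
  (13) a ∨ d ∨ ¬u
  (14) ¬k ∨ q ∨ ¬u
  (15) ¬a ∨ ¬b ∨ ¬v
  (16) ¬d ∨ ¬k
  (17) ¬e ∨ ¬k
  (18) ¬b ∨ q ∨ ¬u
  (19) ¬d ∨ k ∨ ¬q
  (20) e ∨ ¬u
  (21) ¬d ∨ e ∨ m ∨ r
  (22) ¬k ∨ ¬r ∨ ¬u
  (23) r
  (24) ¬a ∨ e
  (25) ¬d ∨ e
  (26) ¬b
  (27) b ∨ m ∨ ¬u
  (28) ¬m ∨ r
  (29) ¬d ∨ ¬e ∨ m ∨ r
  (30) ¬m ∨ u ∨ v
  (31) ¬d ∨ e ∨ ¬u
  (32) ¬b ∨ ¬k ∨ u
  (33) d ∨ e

b = False, r = True, d = False, a = True, e = True, v = True, q = False, k = False, m = True, u = False

Unit clause (r) forces r = True.
Unit clause (¬b) forces b = False.
Try d = True:
  (¬d ∨ ¬e ∨ ¬r) forces e = False.
  clause (¬d ∨ e) is falsified — backtrack.
So d = False.
  then (d ∨ e) forces e = True.
  then (¬e ∨ ¬u) forces u = False.
  then (¬e ∨ ¬k) forces k = False.
  then (k ∨ ¬q) forces q = False.
  then (q ∨ ¬r ∨ v) forces v = True.
Set a = True.
Set m = True.
All clauses satisfied.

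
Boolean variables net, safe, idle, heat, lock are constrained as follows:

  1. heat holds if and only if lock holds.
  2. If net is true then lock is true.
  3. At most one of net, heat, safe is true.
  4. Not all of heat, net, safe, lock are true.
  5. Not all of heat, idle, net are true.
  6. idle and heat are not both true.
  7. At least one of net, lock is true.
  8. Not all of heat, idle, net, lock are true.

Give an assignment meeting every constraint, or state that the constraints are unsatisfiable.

net=F; safe=F; idle=F; heat=T; lock=T

  (1) heat=T, lock=T — same ✓
  (2) net=F ⇒ lock: vacuous ✓
  (3) {net, heat, safe}: 1 true — at most one ✓
  (4) {heat, net, safe, lock}: 2/4 true — not all ✓
  (5) {heat, idle, net}: 1/3 true — not all ✓
  (6) idle=F, heat=T — not both ✓
  (7) {net, lock}: 1 true — at least one ✓
  (8) {heat, idle, net, lock}: 2/4 true — not all ✓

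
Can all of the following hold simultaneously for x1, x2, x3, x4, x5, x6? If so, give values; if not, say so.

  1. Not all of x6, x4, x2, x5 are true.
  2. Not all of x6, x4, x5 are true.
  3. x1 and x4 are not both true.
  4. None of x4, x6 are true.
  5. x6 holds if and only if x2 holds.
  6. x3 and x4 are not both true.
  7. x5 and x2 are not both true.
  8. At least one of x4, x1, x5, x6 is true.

x1 = True, x2 = False, x3 = True, x4 = False, x5 = True, x6 = False

  (1) {x6, x4, x2, x5}: 1/4 true — not all ✓
  (2) {x6, x4, x5}: 1/3 true — not all ✓
  (3) x1=T, x4=F — not both ✓
  (4) {x4, x6}: 0 true — none ✓
  (5) x6=F, x2=F — same ✓
  (6) x3=T, x4=F — not both ✓
  (7) x5=T, x2=F — not both ✓
  (8) {x4, x1, x5, x6}: 2 true — at least one ✓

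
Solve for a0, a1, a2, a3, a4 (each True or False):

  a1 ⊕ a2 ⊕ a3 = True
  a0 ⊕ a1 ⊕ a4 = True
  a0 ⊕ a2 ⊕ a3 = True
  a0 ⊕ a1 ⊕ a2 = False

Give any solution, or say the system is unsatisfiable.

a0=T; a1=T; a2=F; a3=F; a4=T

a1 ⊕ a2 ⊕ a3 = T ⊕ F ⊕ F = True ✓
a0 ⊕ a1 ⊕ a4 = T ⊕ T ⊕ T = True ✓
a0 ⊕ a2 ⊕ a3 = T ⊕ F ⊕ F = True ✓
a0 ⊕ a1 ⊕ a2 = T ⊕ T ⊕ F = False ✓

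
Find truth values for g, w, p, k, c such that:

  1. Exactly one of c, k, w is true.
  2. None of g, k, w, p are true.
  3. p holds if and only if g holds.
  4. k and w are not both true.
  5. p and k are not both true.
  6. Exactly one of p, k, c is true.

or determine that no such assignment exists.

g = False; w = False; p = False; k = False; c = True

  (1) {c, k, w}: 1 true — exactly one ✓
  (2) {g, k, w, p}: 0 true — none ✓
  (3) p=F, g=F — same ✓
  (4) k=F, w=F — not both ✓
  (5) p=F, k=F — not both ✓
  (6) {p, k, c}: 1 true — exactly one ✓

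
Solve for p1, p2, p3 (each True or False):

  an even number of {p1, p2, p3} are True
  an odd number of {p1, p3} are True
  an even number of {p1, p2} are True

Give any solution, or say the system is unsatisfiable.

p1 = True, p2 = True, p3 = False

{p1, p2, p3}: 2 true → even ✓
{p1, p3}: 1 true → odd ✓
{p1, p2}: 2 true → even ✓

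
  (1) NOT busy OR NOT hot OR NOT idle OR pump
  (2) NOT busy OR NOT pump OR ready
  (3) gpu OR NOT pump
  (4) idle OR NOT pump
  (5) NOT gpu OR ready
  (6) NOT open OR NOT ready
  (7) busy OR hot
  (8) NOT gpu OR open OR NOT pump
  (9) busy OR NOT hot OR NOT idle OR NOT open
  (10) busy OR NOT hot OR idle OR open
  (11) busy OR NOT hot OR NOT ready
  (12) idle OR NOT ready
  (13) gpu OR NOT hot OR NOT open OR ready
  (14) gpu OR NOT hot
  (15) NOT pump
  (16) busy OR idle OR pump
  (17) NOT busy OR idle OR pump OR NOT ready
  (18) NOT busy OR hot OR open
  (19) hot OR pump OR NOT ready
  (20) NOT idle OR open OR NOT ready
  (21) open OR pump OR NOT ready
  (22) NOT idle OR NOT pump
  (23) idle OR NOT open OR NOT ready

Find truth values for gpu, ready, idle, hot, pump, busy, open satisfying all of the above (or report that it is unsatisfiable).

Unit clause (NOT pump) forces pump = False.
Set gpu = False.
  then (gpu OR NOT hot) forces hot = False.
  then (hot OR pump OR NOT ready) forces ready = False.
  then (busy OR hot) forces busy = True.
  then (NOT busy OR hot OR open) forces open = True.
Set idle = True.
All clauses satisfied.

gpu = False; ready = False; idle = True; hot = False; pump = False; busy = True; open = True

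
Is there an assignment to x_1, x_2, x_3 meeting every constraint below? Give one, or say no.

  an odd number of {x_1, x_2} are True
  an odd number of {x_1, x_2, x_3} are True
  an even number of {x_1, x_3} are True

x_1: False, x_2: True, x_3: False

{x_1, x_2}: 1 true → odd ✓
{x_1, x_2, x_3}: 1 true → odd ✓
{x_1, x_3}: 0 true → even ✓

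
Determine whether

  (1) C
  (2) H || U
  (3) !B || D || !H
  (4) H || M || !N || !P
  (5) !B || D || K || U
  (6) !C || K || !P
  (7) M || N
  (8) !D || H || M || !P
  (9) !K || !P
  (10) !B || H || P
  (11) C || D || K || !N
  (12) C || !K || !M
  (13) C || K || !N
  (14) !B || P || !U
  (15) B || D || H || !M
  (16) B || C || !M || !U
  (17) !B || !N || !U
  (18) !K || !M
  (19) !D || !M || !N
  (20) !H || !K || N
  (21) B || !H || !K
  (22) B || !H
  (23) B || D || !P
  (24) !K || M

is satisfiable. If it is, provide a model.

N: True, H: False, B: False, C: True, U: True, K: False, D: True, M: False, P: False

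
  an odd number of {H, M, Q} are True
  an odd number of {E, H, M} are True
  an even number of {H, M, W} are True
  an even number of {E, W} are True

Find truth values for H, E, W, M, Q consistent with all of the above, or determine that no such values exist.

Adding constraints 2, 3, 4 mod 2: every variable appears an even number of times on the left, so the left side is 0.
But the right sides sum to 1 (mod 2). 0 ≠ 1 — the system is inconsistent.

UNSATISFIABLE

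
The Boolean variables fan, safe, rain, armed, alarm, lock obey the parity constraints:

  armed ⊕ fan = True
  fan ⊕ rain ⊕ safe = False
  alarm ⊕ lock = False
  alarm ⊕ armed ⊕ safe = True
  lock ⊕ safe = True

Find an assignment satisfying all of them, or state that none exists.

fan=T, safe=T, rain=F, armed=F, alarm=F, lock=F

armed ⊕ fan = F ⊕ T = True ✓
fan ⊕ rain ⊕ safe = T ⊕ F ⊕ T = False ✓
alarm ⊕ lock = F ⊕ F = False ✓
alarm ⊕ armed ⊕ safe = F ⊕ F ⊕ T = True ✓
lock ⊕ safe = F ⊕ T = True ✓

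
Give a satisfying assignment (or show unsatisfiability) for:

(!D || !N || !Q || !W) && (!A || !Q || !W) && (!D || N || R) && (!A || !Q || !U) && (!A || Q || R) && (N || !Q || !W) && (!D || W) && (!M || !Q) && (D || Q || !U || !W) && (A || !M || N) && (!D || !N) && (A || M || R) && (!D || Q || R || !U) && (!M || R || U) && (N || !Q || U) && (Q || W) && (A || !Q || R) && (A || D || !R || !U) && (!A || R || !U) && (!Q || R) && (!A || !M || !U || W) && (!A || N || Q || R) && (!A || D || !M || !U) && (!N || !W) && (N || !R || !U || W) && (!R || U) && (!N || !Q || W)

Set Q = False.
  then (Q || W) forces W = True.
  then (!N || !W) forces N = False.
Try R = False:
  (!D || N || R) forces D = False.
  (!A || Q || R) forces A = False.
  (D || Q || !U || !W) forces U = False.
  (A || !M || N) forces M = False.
  clause (A || M || R) is falsified — backtrack.
So R = True.
  then (!R || U) forces U = True.
  then (D || Q || !U || !W) forces D = True.
Set M = True.
  then (A || !M || N) forces A = True.
All clauses satisfied.

Q = False, W = True, R = True, M = True, A = True, U = True, N = False, D = True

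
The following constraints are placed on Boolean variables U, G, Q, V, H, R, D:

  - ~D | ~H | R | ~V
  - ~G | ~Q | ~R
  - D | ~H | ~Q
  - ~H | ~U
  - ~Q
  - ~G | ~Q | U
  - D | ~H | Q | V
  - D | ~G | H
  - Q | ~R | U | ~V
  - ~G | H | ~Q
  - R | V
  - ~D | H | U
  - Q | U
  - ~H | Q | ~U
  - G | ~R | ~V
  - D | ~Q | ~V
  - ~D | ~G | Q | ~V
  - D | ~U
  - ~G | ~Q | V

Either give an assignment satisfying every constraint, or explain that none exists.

Unit clause (~Q) forces Q = False.
In (Q | U) only U is left, so U = True.
In (~H | Q | ~U) only ~H is left, so H = False.
In (D | ~U) only D is left, so D = True.
Set G = False.
Set V = False.
  then (R | V) forces R = True.
All clauses satisfied.

U = True, G = False, Q = False, V = False, H = False, R = True, D = True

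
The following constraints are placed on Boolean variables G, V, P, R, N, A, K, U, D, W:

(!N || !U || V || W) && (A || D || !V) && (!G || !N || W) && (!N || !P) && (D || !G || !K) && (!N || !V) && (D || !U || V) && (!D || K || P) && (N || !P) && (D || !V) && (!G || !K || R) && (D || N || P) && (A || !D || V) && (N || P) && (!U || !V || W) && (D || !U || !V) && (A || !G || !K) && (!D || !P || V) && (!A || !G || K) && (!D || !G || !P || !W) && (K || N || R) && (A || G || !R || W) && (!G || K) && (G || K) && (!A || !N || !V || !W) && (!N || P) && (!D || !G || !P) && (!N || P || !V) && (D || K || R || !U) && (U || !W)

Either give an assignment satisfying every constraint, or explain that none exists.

No satisfying assignment exists.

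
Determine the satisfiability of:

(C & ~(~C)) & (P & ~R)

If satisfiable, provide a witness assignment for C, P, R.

C = True, P = True, R = False

  C & ~(~C) = True
    ~(~C) = True
      ~C = False
  P & ~R = True
    ~R = True
Both conjuncts True, so the formula holds.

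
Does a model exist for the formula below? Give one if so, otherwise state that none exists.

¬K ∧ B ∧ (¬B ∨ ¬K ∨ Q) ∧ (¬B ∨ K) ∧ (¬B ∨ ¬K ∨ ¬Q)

No satisfying assignment exists.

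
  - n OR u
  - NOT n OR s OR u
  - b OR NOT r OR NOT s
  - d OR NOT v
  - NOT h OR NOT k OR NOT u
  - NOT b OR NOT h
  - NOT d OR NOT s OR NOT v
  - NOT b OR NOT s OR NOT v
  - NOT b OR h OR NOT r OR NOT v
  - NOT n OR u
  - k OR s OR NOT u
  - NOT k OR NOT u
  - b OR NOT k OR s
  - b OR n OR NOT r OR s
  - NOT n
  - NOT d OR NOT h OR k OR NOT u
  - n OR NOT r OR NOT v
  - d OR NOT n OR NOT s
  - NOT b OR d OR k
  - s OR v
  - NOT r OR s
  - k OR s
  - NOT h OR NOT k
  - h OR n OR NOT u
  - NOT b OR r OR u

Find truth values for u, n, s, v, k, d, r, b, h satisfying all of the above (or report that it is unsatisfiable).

u = True, n = False, s = True, v = False, k = False, d = False, r = False, b = False, h = True

Unit clause (NOT n) forces n = False.
In (n OR u) only u is left, so u = True.
In (NOT k OR NOT u) only NOT k is left, so k = False.
In (k OR s) only s is left, so s = True.
In (h OR n OR NOT u) only h is left, so h = True.
In (NOT b OR NOT h) only NOT b is left, so b = False.
In (NOT d OR NOT h OR k OR NOT u) only NOT d is left, so d = False.
In (b OR NOT r OR NOT s) only NOT r is left, so r = False.
In (d OR NOT v) only NOT v is left, so v = False.
All clauses satisfied.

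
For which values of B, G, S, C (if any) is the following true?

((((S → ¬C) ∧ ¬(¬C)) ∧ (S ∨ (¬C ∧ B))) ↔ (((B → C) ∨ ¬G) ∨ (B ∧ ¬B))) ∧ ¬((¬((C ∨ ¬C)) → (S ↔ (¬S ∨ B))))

The conjunct ¬((¬((C ∨ ¬C)) → (S ↔ (¬S ∨ B)))) is unsatisfiable on its own:
  B=F, S=F, C=F: evaluates to False.
  B=F, S=F, C=T: evaluates to False.
  B=F, S=T, C=F: evaluates to False.
  B=F, S=T, C=T: evaluates to False.
  B=T, S=F, C=F: evaluates to False.
  B=T, S=F, C=T: evaluates to False.
  B=T, S=T, C=F: evaluates to False.
  B=T, S=T, C=T: evaluates to False.
So the whole conjunction is unsatisfiable.

Unsatisfiable — no assignment works.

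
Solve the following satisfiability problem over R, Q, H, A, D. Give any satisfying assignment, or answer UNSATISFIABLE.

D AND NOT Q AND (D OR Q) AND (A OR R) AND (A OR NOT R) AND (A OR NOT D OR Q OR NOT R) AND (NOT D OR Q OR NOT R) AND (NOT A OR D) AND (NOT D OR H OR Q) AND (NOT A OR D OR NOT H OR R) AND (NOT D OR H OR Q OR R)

R = False, Q = False, H = True, A = True, D = True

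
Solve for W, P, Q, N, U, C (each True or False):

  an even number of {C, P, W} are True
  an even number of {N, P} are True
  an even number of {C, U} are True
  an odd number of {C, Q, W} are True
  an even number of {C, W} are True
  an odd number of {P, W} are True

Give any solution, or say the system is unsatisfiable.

W = True, P = False, Q = True, N = False, U = True, C = True

{C, P, W}: 2 true → even ✓
{N, P}: 0 true → even ✓
{C, U}: 2 true → even ✓
{C, Q, W}: 3 true → odd ✓
{C, W}: 2 true → even ✓
{P, W}: 1 true → odd ✓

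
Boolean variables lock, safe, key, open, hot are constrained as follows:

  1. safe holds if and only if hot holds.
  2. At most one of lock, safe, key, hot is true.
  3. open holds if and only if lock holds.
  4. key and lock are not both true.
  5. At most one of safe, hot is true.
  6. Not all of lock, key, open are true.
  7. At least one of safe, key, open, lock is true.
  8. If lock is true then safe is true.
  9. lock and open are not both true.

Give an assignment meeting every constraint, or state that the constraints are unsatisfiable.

lock = False, safe = False, key = True, open = False, hot = False

  (1) safe=F, hot=F — same ✓
  (2) {lock, safe, key, hot}: 1 true — at most one ✓
  (3) open=F, lock=F — same ✓
  (4) key=T, lock=F — not both ✓
  (5) {safe, hot}: 0 true — at most one ✓
  (6) {lock, key, open}: 1/3 true — not all ✓
  (7) {safe, key, open, lock}: 1 true — at least one ✓
  (8) lock=F ⇒ safe: vacuous ✓
  (9) lock=F, open=F — not both ✓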